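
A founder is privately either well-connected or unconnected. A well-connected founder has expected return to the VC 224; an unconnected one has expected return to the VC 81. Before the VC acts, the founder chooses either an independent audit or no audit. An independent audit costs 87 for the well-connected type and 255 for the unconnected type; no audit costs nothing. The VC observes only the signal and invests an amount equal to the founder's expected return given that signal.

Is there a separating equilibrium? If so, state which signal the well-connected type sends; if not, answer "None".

Try well-connected → audit, unconnected → no audit:
  Under separation the VC infers type exactly: audit → well-connected (pays 224), no audit → unconnected (pays 81).
  Well-connected: audit gives 224 − 87 = 137; no audit gives 81 − 0 = 81. No deviation. ✓
  Unconnected: no audit gives 81 − 0 = 81; audit gives 224 − 255 = -31. No deviation. ✓
Both hold — the well-connected type sends audit.

audit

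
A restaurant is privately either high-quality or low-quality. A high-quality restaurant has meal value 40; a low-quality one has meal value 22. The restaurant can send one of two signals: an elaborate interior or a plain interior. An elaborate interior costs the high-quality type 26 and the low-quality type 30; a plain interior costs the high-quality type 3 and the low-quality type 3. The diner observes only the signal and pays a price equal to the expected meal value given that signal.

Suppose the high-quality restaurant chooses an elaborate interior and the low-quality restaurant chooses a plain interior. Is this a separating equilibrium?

No

If types separate, elaborate interior earns payment 40 and plain interior earns 22.
High-quality: elaborate interior gives 40 − 26 = 14; plain interior gives 22 − 3 = 19. Would deviate. ✗
Low-quality: plain interior gives 22 − 3 = 19; elaborate interior gives 40 − 30 = 10. No deviation. ✓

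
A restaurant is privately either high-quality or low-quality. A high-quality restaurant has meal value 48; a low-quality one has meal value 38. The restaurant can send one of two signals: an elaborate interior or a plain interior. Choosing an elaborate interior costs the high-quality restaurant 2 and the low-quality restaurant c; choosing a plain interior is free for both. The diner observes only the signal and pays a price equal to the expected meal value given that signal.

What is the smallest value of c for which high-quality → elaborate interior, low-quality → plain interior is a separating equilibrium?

10

Under separation: elaborate interior → high-quality (pays 48); plain interior → low-quality (pays 38).
High-quality: 48 − 2 = 46 ≥ 38 − 0 = 38. Holds regardless of c. ✓
Low-quality: 38 − 0 ≥ 48 − c, so c ≥ 48 − 38 = 10.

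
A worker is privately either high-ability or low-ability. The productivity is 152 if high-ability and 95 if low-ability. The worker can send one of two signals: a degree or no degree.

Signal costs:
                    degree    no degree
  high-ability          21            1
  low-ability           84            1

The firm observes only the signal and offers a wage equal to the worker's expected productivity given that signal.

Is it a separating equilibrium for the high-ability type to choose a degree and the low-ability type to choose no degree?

If types separate, degree earns payment 152 and no degree earns 95.
High-ability: degree gives 152 − 21 = 131; no degree gives 95 − 1 = 94. No deviation. ✓
Low-ability: no degree gives 95 − 1 = 94; degree gives 152 − 84 = 68. No deviation. ✓
Neither type gains from mimicking the other.

Yes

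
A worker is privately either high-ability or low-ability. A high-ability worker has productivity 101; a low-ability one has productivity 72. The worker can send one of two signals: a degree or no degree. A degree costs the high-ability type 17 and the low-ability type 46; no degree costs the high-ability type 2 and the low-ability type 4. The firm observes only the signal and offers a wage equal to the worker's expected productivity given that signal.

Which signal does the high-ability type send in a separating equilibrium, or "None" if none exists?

Try high-ability → degree, low-ability → no degree:
  If types separate, degree earns payment 101 and no degree earns 72.
  High-ability: degree gives 101 − 17 = 84; no degree gives 72 − 2 = 70. No deviation. ✓
  Low-ability: no degree gives 72 − 4 = 68; degree gives 101 − 46 = 55. No deviation. ✓
Both hold — the high-ability type sends degree.

degree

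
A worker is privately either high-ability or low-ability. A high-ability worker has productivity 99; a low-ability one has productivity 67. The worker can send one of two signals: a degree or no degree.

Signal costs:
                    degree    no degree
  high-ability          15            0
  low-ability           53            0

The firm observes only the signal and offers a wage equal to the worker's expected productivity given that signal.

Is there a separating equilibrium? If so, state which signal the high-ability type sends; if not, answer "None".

degree

Try high-ability → degree, low-ability → no degree:
  If types separate, degree earns payment 99 and no degree earns 67.
  High-ability: degree gives 99 − 15 = 84; no degree gives 67 − 0 = 67. No deviation. ✓
  Low-ability: no degree gives 67 − 0 = 67; degree gives 99 − 53 = 46. No deviation. ✓
Both hold — the high-ability type sends degree.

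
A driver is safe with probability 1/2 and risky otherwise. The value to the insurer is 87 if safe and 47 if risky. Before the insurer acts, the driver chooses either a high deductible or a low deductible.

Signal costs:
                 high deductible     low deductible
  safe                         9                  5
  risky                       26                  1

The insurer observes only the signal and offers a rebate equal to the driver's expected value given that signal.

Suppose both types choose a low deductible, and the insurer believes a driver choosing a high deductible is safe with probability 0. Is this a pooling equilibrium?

At the pooled signal (low deductible) the insurer holds the prior 1/2 and pays 1/2·87 + 1/2·47 = 67. Off-path (high deductible) belief 0 gives 0·87 + 1·47 = 47.
Safe: low deductible gives 67 − 5 = 62; high deductible gives 47 − 9 = 38. Stays. ✓
Risky: low deductible gives 67 − 1 = 66; high deductible gives 47 − 26 = 21. Stays. ✓

Yes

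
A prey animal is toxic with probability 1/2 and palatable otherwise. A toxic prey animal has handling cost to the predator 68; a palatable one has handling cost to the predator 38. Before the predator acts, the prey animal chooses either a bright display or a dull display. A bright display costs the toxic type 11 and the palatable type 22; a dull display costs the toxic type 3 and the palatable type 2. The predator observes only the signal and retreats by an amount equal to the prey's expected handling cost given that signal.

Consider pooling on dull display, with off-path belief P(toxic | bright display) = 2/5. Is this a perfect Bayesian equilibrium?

Yes

On the equilibrium path (dull display) the predator holds the prior 1/2 and pays 1/2·68 + 1/2·38 = 53. Off-path (bright display) belief 2/5 gives 2/5·68 + 3/5·38 = 50.
Toxic: dull display gives 53 − 3 = 50; bright display gives 50 − 11 = 39. Stays. ✓
Palatable: dull display gives 53 − 2 = 51; bright display gives 50 − 22 = 28. Stays. ✓
Beliefs are Bayes-consistent on-path and both types best-respond.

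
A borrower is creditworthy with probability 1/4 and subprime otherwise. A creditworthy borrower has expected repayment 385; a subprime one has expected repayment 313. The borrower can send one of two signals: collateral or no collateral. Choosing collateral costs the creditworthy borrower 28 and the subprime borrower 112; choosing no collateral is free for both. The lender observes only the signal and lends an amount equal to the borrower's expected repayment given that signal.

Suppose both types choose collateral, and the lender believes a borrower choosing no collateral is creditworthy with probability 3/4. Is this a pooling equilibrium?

At the pooled signal (collateral) the lender holds the prior 1/4 and pays 1/4·385 + 3/4·313 = 331. Off-path (no collateral) belief 3/4 gives 3/4·385 + 1/4·313 = 367.
Creditworthy: collateral gives 331 − 28 = 303; no collateral gives 367 − 0 = 367. Deviates. ✗
Subprime: collateral gives 331 − 112 = 219; no collateral gives 367 − 0 = 367. Deviates. ✗

No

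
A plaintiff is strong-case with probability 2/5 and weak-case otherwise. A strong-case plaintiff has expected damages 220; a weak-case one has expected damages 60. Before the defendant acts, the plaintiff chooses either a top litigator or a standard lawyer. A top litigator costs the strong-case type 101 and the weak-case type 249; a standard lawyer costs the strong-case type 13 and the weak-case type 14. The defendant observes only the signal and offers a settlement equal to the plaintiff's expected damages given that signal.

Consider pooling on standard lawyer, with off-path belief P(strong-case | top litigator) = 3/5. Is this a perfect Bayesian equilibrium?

Yes

At the pooled signal (standard lawyer) the defendant holds the prior 2/5 and pays 2/5·220 + 3/5·60 = 124. Off-path (top litigator) belief 3/5 gives 3/5·220 + 2/5·60 = 156.
Strong-case: standard lawyer gives 124 − 13 = 111; top litigator gives 156 − 101 = 55. Stays. ✓
Weak-case: standard lawyer gives 124 − 14 = 110; top litigator gives 156 − 249 = -93. Stays. ✓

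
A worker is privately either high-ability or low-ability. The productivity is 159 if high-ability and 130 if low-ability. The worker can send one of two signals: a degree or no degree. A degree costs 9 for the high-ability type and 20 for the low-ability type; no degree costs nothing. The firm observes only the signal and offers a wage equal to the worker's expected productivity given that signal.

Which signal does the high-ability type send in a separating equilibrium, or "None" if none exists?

None

Try high-ability → degree, low-ability → no degree:
  If types separate, degree earns payment 159 and no degree earns 130.
  High-ability: degree gives 159 − 9 = 150; no degree gives 130 − 0 = 130. No deviation. ✓
  Low-ability: no degree gives 130 − 0 = 130; degree gives 159 − 20 = 139. Would deviate. ✗
Try high-ability → no degree, low-ability → degree:
  If types separate, no degree earns payment 159 and degree earns 130.
  High-ability: no degree gives 159 − 0 = 159; degree gives 130 − 9 = 121. No deviation. ✓
  Low-ability: degree gives 130 − 20 = 110; no degree gives 159 − 0 = 159. Would deviate. ✗
Neither assignment is incentive-compatible.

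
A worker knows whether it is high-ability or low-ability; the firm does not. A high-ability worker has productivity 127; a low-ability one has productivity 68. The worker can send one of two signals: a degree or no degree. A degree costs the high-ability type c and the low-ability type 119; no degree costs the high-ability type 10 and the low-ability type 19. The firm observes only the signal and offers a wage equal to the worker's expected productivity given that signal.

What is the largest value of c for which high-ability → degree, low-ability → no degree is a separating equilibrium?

69

Under separation: degree → high-ability (pays 127); no degree → low-ability (pays 68).
Low-ability: 68 − 19 = 49 ≥ 127 − 119 = 8. Holds regardless of c. ✓
High-ability: 127 − c ≥ 68 − 10, so c ≤ 127 − 58 = 69.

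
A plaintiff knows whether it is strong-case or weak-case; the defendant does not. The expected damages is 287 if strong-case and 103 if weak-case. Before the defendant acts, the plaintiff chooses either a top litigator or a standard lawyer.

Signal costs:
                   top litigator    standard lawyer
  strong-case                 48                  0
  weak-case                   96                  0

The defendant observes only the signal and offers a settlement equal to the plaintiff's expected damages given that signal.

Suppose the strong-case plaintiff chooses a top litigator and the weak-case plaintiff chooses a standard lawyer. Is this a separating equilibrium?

If types separate, top litigator earns payment 287 and standard lawyer earns 103.
Strong-case: top litigator gives 287 − 48 = 239; standard lawyer gives 103 − 0 = 103. No deviation. ✓
Weak-case: standard lawyer gives 103 − 0 = 103; top litigator gives 287 − 96 = 191. Would deviate. ✗

No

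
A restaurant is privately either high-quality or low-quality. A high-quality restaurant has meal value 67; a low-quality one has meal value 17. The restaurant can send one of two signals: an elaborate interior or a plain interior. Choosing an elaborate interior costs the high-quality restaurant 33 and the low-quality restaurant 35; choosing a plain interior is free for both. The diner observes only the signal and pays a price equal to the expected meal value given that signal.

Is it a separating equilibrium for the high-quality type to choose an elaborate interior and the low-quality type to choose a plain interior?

No

Under separation the diner infers type exactly: elaborate interior → high-quality (pays 67), plain interior → low-quality (pays 17).
High-quality: elaborate interior gives 67 − 33 = 34; plain interior gives 17 − 0 = 17. No deviation. ✓
Low-quality: plain interior gives 17 − 0 = 17; elaborate interior gives 67 − 35 = 32. Would deviate. ✗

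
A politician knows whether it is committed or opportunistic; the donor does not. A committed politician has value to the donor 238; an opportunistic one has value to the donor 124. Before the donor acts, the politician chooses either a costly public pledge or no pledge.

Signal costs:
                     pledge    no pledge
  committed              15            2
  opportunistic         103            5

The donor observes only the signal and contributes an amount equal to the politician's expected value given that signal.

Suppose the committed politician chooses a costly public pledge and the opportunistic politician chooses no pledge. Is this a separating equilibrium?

Under separation the donor infers type exactly: pledge → committed (pays 238), no pledge → opportunistic (pays 124).
Committed: pledge gives 238 − 15 = 223; no pledge gives 124 − 2 = 122. No deviation. ✓
Opportunistic: no pledge gives 124 − 5 = 119; pledge gives 238 − 103 = 135. Would deviate. ✗

No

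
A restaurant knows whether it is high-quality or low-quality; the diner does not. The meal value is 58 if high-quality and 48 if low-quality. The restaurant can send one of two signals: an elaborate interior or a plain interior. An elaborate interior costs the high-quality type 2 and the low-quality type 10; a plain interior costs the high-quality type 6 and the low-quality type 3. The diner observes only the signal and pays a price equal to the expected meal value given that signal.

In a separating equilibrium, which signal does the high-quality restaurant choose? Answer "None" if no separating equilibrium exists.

None

Try high-quality → elaborate interior, low-quality → plain interior:
  If types separate, elaborate interior earns payment 58 and plain interior earns 48.
  High-quality: elaborate interior gives 58 − 2 = 56; plain interior gives 48 − 6 = 42. No deviation. ✓
  Low-quality: plain interior gives 48 − 3 = 45; elaborate interior gives 58 − 10 = 48. Would deviate. ✗
Try high-quality → plain interior, low-quality → elaborate interior:
  If types separate, plain interior earns payment 58 and elaborate interior earns 48.
  High-quality: plain interior gives 58 − 6 = 52; elaborate interior gives 48 − 2 = 46. No deviation. ✓
  Low-quality: elaborate interior gives 48 − 10 = 38; plain interior gives 58 − 3 = 55. Would deviate. ✗
Neither assignment is incentive-compatible.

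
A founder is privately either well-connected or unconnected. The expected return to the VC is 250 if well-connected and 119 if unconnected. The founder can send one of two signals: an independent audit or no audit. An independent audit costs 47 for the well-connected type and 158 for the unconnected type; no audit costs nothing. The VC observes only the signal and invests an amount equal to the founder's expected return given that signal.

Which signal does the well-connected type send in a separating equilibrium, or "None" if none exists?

audit

Try well-connected → audit, unconnected → no audit:
  Under separation the VC infers type exactly: audit → well-connected (pays 250), no audit → unconnected (pays 119).
  Well-connected: audit gives 250 − 47 = 203; no audit gives 119 − 0 = 119. No deviation. ✓
  Unconnected: no audit gives 119 − 0 = 119; audit gives 250 − 158 = 92. No deviation. ✓
Both hold — the well-connected type sends audit.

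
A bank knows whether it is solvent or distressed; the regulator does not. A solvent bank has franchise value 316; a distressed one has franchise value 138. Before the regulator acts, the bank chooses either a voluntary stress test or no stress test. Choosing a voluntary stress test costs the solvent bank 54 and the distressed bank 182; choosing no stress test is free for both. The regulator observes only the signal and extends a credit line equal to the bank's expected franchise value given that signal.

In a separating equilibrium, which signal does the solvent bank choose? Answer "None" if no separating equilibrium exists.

stress test

Try solvent → stress test, distressed → no stress test:
  If types separate, stress test earns payment 316 and no stress test earns 138.
  Solvent: stress test gives 316 − 54 = 262; no stress test gives 138 − 0 = 138. No deviation. ✓
  Distressed: no stress test gives 138 − 0 = 138; stress test gives 316 − 182 = 134. No deviation. ✓
Both hold — the solvent type sends stress test.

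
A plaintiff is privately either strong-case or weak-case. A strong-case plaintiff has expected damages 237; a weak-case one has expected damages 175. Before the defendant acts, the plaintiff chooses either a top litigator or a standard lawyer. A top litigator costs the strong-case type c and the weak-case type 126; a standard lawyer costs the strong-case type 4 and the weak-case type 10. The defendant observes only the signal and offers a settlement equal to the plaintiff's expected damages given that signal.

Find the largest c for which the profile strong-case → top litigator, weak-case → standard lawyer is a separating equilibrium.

Under separation: top litigator → strong-case (pays 237); standard lawyer → weak-case (pays 175).
Weak-case: 175 − 10 = 165 ≥ 237 − 126 = 111. Holds regardless of c. ✓
Strong-case: 237 − c ≥ 175 − 4, so c ≤ 237 − 171 = 66.

66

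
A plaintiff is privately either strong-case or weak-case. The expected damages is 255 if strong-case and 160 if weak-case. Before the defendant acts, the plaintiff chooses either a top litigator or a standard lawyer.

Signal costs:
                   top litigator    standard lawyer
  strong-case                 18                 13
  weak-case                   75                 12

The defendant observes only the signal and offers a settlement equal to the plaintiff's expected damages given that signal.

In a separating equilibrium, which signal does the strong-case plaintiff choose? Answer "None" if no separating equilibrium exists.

Try strong-case → top litigator, weak-case → standard lawyer:
  If types separate, top litigator earns payment 255 and standard lawyer earns 160.
  Strong-case: top litigator gives 255 − 18 = 237; standard lawyer gives 160 − 13 = 147. No deviation. ✓
  Weak-case: standard lawyer gives 160 − 12 = 148; top litigator gives 255 − 75 = 180. Would deviate. ✗
Try strong-case → standard lawyer, weak-case → top litigator:
  If types separate, standard lawyer earns payment 255 and top litigator earns 160.
  Strong-case: standard lawyer gives 255 − 13 = 242; top litigator gives 160 − 18 = 142. No deviation. ✓
  Weak-case: top litigator gives 160 − 75 = 85; standard lawyer gives 255 − 12 = 243. Would deviate. ✗
Neither assignment is incentive-compatible.

None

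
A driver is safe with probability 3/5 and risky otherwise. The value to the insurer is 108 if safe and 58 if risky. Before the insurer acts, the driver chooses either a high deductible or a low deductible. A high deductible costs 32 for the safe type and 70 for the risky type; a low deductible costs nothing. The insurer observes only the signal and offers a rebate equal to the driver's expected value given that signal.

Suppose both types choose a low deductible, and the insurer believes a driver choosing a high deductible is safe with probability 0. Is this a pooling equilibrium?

Yes

On the equilibrium path (low deductible) the insurer holds the prior 3/5 and pays 3/5·108 + 2/5·58 = 88. Off-path (high deductible) belief 0 gives 0·108 + 1·58 = 58.
Safe: low deductible gives 88 − 0 = 88; high deductible gives 58 − 32 = 26. Stays. ✓
Risky: low deductible gives 88 − 0 = 88; high deductible gives 58 − 70 = -12. Stays. ✓
Beliefs are Bayes-consistent on-path and both types best-respond.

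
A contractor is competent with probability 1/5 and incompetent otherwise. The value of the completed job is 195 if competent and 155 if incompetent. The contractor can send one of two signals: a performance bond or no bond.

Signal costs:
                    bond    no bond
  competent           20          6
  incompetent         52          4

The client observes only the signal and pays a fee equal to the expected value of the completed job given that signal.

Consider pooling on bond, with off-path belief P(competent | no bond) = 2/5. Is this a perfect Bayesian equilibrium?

At the pooled signal (bond) the client holds the prior 1/5 and pays 1/5·195 + 4/5·155 = 163. Off-path (no bond) belief 2/5 gives 2/5·195 + 3/5·155 = 171.
Competent: bond gives 163 − 20 = 143; no bond gives 171 − 6 = 165. Deviates. ✗
Incompetent: bond gives 163 − 52 = 111; no bond gives 171 − 4 = 167. Deviates. ✗

No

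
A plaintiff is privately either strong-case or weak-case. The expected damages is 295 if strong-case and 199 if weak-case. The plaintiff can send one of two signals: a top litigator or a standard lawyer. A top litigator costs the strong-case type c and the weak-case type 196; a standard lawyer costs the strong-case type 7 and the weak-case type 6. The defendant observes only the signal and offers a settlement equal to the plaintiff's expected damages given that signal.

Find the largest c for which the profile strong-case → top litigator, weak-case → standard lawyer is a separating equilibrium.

Under separation: top litigator → strong-case (pays 295); standard lawyer → weak-case (pays 199).
Weak-case: 199 − 6 = 193 ≥ 295 − 196 = 99. Holds regardless of c. ✓
Strong-case: 295 − c ≥ 199 − 7, so c ≤ 295 − 192 = 103.

103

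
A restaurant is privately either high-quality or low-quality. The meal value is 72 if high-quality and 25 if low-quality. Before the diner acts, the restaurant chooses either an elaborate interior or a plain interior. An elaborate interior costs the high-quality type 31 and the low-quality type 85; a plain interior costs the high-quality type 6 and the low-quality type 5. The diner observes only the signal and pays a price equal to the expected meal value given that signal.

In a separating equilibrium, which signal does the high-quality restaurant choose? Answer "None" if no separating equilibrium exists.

Try high-quality → elaborate interior, low-quality → plain interior:
  Under separation the diner infers type exactly: elaborate interior → high-quality (pays 72), plain interior → low-quality (pays 25).
  High-quality: elaborate interior gives 72 − 31 = 41; plain interior gives 25 − 6 = 19. No deviation. ✓
  Low-quality: plain interior gives 25 − 5 = 20; elaborate interior gives 72 − 85 = -13. No deviation. ✓
Both hold — the high-quality type sends elaborate interior.

elaborate interior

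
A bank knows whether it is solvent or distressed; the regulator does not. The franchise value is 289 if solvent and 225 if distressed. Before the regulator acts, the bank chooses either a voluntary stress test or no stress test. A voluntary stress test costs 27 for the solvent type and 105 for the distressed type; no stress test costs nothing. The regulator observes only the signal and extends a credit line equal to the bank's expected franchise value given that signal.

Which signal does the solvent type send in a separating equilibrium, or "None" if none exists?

Try solvent → stress test, distressed → no stress test:
  If types separate, stress test earns payment 289 and no stress test earns 225.
  Solvent: stress test gives 289 − 27 = 262; no stress test gives 225 − 0 = 225. No deviation. ✓
  Distressed: no stress test gives 225 − 0 = 225; stress test gives 289 − 105 = 184. No deviation. ✓
Both hold — the solvent type sends stress test.

stress test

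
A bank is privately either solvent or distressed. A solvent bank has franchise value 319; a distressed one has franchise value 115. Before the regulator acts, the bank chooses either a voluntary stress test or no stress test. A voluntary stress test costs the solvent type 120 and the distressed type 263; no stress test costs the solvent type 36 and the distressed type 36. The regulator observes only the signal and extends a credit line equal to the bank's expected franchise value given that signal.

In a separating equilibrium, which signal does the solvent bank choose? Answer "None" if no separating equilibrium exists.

Try solvent → stress test, distressed → no stress test:
  Under separation the regulator infers type exactly: stress test → solvent (pays 319), no stress test → distressed (pays 115).
  Solvent: stress test gives 319 − 120 = 199; no stress test gives 115 − 36 = 79. No deviation. ✓
  Distressed: no stress test gives 115 − 36 = 79; stress test gives 319 − 263 = 56. No deviation. ✓
Both hold — the solvent type sends stress test.

stress test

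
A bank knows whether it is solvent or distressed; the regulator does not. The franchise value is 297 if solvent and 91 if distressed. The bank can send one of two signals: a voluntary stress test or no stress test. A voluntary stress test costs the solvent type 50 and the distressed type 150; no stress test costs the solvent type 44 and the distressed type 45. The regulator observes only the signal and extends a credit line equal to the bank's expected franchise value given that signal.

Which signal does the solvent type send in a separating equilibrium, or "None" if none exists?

None

Try solvent → stress test, distressed → no stress test:
  If types separate, stress test earns payment 297 and no stress test earns 91.
  Solvent: stress test gives 297 − 50 = 247; no stress test gives 91 − 44 = 47. No deviation. ✓
  Distressed: no stress test gives 91 − 45 = 46; stress test gives 297 − 150 = 147. Would deviate. ✗
Try solvent → no stress test, distressed → stress test:
  If types separate, no stress test earns payment 297 and stress test earns 91.
  Solvent: no stress test gives 297 − 44 = 253; stress test gives 91 − 50 = 41. No deviation. ✓
  Distressed: stress test gives 91 − 150 = -59; no stress test gives 297 − 45 = 252. Would deviate. ✗
Neither assignment is incentive-compatible.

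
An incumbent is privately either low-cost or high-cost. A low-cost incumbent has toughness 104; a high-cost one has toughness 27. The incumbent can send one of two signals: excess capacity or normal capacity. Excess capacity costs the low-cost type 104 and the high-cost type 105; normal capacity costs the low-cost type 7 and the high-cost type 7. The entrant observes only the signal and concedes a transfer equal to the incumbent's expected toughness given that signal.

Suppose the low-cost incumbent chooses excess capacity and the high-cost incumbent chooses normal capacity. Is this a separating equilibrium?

No

Under separation the entrant infers type exactly: excess capacity → low-cost (pays 104), normal capacity → high-cost (pays 27).
Low-cost: excess capacity gives 104 − 104 = 0; normal capacity gives 27 − 7 = 20. Would deviate. ✗
High-cost: normal capacity gives 27 − 7 = 20; excess capacity gives 104 − 105 = -1. No deviation. ✓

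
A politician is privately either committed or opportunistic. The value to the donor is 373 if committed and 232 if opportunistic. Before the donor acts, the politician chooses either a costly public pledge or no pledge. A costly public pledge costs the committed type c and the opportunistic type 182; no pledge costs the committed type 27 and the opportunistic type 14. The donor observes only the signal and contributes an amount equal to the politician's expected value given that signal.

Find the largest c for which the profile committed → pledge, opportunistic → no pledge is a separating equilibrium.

Under separation: pledge → committed (pays 373); no pledge → opportunistic (pays 232).
Opportunistic: 232 − 14 = 218 ≥ 373 − 182 = 191. Holds regardless of c. ✓
Committed: 373 − c ≥ 232 − 27, so c ≤ 373 − 205 = 168.

168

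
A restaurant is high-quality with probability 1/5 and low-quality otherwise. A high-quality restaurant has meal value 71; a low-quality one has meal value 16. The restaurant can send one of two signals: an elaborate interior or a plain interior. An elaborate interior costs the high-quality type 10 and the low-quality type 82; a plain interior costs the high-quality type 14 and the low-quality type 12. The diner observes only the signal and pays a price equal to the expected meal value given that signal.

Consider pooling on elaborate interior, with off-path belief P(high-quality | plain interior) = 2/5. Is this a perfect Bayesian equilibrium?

At the pooled signal (elaborate interior) the diner holds the prior 1/5 and pays 1/5·71 + 4/5·16 = 27. Off-path (plain interior) belief 2/5 gives 2/5·71 + 3/5·16 = 38.
High-quality: elaborate interior gives 27 − 10 = 17; plain interior gives 38 − 14 = 24. Deviates. ✗
Low-quality: elaborate interior gives 27 − 82 = -55; plain interior gives 38 − 12 = 26. Deviates. ✗

No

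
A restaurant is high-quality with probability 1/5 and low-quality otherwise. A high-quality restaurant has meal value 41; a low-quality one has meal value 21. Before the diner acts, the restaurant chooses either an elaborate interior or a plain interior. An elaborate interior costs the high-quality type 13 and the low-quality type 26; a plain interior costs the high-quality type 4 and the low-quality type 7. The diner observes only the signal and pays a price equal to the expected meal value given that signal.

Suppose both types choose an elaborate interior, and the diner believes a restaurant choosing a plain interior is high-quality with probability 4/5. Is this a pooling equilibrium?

At the pooled signal (elaborate interior) the diner holds the prior 1/5 and pays 1/5·41 + 4/5·21 = 25. Off-path (plain interior) belief 4/5 gives 4/5·41 + 1/5·21 = 37.
High-quality: elaborate interior gives 25 − 13 = 12; plain interior gives 37 − 4 = 33. Deviates. ✗
Low-quality: elaborate interior gives 25 − 26 = -1; plain interior gives 37 − 7 = 30. Deviates. ✗

No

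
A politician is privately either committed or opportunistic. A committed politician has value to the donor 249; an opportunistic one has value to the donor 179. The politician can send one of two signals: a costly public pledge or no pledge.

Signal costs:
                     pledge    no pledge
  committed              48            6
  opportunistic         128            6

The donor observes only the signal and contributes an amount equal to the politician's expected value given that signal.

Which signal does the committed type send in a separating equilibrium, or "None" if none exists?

Try committed → pledge, opportunistic → no pledge:
  If types separate, pledge earns payment 249 and no pledge earns 179.
  Committed: pledge gives 249 − 48 = 201; no pledge gives 179 − 6 = 173. No deviation. ✓
  Opportunistic: no pledge gives 179 − 6 = 173; pledge gives 249 − 128 = 121. No deviation. ✓
Both hold — the committed type sends pledge.

pledge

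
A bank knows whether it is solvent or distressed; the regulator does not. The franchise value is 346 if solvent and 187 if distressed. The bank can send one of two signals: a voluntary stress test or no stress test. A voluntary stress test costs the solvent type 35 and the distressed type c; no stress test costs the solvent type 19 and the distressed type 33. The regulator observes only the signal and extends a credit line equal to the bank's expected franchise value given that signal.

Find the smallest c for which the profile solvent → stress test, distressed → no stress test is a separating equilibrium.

Under separation: stress test → solvent (pays 346); no stress test → distressed (pays 187).
Solvent: 346 − 35 = 311 ≥ 187 − 19 = 168. Holds regardless of c. ✓
Distressed: 187 − 33 ≥ 346 − c, so c ≥ 346 − 154 = 192.

192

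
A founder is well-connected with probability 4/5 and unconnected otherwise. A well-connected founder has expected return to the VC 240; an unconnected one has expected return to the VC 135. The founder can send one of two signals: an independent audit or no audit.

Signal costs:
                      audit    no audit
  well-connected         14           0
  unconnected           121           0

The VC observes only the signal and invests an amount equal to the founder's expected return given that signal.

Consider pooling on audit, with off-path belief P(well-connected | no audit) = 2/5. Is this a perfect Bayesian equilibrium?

At the pooled signal (audit) the VC holds the prior 4/5 and pays 4/5·240 + 1/5·135 = 219. Off-path (no audit) belief 2/5 gives 2/5·240 + 3/5·135 = 177.
Well-connected: audit gives 219 − 14 = 205; no audit gives 177 − 0 = 177. Stays. ✓
Unconnected: audit gives 219 − 121 = 98; no audit gives 177 − 0 = 177. Deviates. ✗

No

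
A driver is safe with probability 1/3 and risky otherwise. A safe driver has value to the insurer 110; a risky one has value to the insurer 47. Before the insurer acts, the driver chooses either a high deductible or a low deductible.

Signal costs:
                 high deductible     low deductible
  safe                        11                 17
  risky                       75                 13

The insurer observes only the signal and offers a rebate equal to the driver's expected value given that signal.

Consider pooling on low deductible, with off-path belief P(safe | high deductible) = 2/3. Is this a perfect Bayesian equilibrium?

On the equilibrium path (low deductible) the insurer holds the prior 1/3 and pays 1/3·110 + 2/3·47 = 68. Off-path (high deductible) belief 2/3 gives 2/3·110 + 1/3·47 = 89.
Safe: low deductible gives 68 − 17 = 51; high deductible gives 89 − 11 = 78. Deviates. ✗
Risky: low deductible gives 68 − 13 = 55; high deductible gives 89 − 75 = 14. Stays. ✓

No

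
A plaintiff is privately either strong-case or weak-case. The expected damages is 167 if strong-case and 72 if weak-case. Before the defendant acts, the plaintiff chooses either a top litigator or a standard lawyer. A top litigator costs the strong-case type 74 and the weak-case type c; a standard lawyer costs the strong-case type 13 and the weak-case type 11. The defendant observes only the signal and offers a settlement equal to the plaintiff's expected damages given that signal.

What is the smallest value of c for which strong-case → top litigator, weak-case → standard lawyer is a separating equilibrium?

106

Under separation: top litigator → strong-case (pays 167); standard lawyer → weak-case (pays 72).
Strong-case: 167 − 74 = 93 ≥ 72 − 13 = 59. Holds regardless of c. ✓
Weak-case: 72 − 11 ≥ 167 − c, so c ≥ 167 − 61 = 106.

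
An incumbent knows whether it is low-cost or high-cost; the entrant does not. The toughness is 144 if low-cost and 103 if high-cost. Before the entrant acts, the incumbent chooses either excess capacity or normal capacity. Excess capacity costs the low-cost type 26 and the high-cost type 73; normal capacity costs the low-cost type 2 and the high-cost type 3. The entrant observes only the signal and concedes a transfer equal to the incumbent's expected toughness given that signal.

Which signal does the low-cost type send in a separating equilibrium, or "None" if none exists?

Try low-cost → excess capacity, high-cost → normal capacity:
  Under separation the entrant infers type exactly: excess capacity → low-cost (pays 144), normal capacity → high-cost (pays 103).
  Low-cost: excess capacity gives 144 − 26 = 118; normal capacity gives 103 − 2 = 101. No deviation. ✓
  High-cost: normal capacity gives 103 − 3 = 100; excess capacity gives 144 − 73 = 71. No deviation. ✓
Both hold — the low-cost type sends excess capacity.

excess capacity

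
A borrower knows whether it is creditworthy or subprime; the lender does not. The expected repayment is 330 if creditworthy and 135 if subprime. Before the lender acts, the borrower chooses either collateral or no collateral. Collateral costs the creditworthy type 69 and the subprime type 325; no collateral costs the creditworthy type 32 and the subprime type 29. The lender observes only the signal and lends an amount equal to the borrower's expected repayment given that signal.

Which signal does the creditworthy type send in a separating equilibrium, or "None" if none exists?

collateral

Try creditworthy → collateral, subprime → no collateral:
  If types separate, collateral earns payment 330 and no collateral earns 135.
  Creditworthy: collateral gives 330 − 69 = 261; no collateral gives 135 − 32 = 103. No deviation. ✓
  Subprime: no collateral gives 135 − 29 = 106; collateral gives 330 − 325 = 5. No deviation. ✓
Both hold — the creditworthy type sends collateral.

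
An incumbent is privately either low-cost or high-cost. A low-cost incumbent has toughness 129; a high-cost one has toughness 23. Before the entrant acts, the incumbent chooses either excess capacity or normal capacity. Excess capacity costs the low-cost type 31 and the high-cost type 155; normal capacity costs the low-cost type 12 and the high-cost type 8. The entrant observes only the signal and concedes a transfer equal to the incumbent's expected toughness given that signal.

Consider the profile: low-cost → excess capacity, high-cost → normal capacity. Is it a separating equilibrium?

If types separate, excess capacity earns payment 129 and normal capacity earns 23.
Low-cost: excess capacity gives 129 − 31 = 98; normal capacity gives 23 − 12 = 11. No deviation. ✓
High-cost: normal capacity gives 23 − 8 = 15; excess capacity gives 129 − 155 = -26. No deviation. ✓
Neither type gains from mimicking the other.

Yes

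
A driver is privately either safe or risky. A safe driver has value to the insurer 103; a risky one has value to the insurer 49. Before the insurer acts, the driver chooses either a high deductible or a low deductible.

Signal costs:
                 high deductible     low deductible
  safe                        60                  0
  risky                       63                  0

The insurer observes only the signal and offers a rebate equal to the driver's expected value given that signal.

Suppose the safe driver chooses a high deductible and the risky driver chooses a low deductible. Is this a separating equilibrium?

No

Under separation the insurer infers type exactly: high deductible → safe (pays 103), low deductible → risky (pays 49).
Safe: high deductible gives 103 − 60 = 43; low deductible gives 49 − 0 = 49. Would deviate. ✗
Risky: low deductible gives 49 − 0 = 49; high deductible gives 103 − 63 = 40. No deviation. ✓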